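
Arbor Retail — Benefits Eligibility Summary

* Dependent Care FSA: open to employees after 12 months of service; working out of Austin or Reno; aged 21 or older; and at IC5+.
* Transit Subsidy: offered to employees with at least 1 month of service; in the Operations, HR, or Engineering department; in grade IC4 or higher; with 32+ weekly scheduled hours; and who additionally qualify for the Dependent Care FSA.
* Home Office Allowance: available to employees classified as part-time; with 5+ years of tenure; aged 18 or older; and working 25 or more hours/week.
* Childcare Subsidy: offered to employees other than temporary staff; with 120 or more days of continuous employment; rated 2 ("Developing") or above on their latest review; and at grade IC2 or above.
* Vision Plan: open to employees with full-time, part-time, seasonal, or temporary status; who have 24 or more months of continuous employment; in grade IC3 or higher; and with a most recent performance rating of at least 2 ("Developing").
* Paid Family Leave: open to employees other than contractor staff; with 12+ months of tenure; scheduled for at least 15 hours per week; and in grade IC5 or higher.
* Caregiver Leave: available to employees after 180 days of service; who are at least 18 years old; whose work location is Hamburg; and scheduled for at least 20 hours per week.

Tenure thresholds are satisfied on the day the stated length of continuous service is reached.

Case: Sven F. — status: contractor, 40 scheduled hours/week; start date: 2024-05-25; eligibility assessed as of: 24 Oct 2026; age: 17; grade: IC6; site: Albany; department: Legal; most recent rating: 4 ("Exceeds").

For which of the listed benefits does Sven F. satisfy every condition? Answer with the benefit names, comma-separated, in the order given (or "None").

Service from 2024-05-25 to 24 Oct 2026: 882 days.
Dependent Care FSA — service 882 days ≥ 12 months (≈360 days) ✓; site Albany ✗ (not Austin or Reno) → not eligible.
Transit Subsidy — service 882 days ≥ 1 month (≈30 days) ✓; dept Legal ✗ → not eligible.
Home Office Allowance — status contractor ✗ (requires part-time) → not eligible.
Childcare Subsidy — status contractor ✓ (not excluded); service 882 days ≥ 120 days ✓; rating 4 ≥ 2 ✓; grade IC6 ≥ IC2 ✓ → eligible.
Vision Plan — status contractor ✗ (requires full-time, part-time, seasonal, or temporary) → not eligible.
Paid Family Leave — status contractor ✗ (excluded) → not eligible.
Caregiver Leave — service 882 days ≥ 180 days ✓; age 17 < 18 ✗ → not eligible.

Childcare Subsidy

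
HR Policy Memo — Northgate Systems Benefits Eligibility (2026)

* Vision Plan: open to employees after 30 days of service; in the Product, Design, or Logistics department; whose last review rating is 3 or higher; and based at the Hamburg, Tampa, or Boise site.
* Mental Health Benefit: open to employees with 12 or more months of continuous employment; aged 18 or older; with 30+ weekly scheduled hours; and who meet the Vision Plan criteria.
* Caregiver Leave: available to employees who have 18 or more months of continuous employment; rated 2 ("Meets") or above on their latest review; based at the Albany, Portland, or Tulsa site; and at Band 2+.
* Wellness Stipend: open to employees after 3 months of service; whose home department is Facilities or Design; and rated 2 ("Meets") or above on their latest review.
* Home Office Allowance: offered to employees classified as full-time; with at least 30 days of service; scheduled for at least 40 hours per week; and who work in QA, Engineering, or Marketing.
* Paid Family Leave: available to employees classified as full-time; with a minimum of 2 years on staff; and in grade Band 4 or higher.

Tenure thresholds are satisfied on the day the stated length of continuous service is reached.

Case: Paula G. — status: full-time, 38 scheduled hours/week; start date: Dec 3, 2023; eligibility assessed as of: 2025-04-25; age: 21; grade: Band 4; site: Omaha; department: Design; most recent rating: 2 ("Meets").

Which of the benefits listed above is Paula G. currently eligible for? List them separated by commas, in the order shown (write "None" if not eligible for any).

Service from Dec 3, 2023 to 2025-04-25: 509 days.
Vision Plan — service 509 days ≥ 30 days ✓; dept Design ✓; rating 2 < 3 ✗ → not eligible.
Mental Health Benefit — service 509 days ≥ 12 months (≈360 days) ✓; age 21 ≥ 18 ✓; 38 hrs/wk ≥ 30 ✓; not eligible for Vision Plan ✗ → not eligible.
Caregiver Leave — service 509 days < 18 months (≈540 days) ✗ → not eligible.
Wellness Stipend — service 509 days ≥ 3 months (≈90 days) ✓; dept Design ✓; rating 2 ≥ 2 ✓ → eligible.
Home Office Allowance — status full-time ✓; service 509 days ≥ 30 days ✓; 38 hrs/wk < 40 ✗ → not eligible.
Paid Family Leave — status full-time ✓; service 509 days < 2 years (≈730 days) ✗ → not eligible.

Wellness Stipend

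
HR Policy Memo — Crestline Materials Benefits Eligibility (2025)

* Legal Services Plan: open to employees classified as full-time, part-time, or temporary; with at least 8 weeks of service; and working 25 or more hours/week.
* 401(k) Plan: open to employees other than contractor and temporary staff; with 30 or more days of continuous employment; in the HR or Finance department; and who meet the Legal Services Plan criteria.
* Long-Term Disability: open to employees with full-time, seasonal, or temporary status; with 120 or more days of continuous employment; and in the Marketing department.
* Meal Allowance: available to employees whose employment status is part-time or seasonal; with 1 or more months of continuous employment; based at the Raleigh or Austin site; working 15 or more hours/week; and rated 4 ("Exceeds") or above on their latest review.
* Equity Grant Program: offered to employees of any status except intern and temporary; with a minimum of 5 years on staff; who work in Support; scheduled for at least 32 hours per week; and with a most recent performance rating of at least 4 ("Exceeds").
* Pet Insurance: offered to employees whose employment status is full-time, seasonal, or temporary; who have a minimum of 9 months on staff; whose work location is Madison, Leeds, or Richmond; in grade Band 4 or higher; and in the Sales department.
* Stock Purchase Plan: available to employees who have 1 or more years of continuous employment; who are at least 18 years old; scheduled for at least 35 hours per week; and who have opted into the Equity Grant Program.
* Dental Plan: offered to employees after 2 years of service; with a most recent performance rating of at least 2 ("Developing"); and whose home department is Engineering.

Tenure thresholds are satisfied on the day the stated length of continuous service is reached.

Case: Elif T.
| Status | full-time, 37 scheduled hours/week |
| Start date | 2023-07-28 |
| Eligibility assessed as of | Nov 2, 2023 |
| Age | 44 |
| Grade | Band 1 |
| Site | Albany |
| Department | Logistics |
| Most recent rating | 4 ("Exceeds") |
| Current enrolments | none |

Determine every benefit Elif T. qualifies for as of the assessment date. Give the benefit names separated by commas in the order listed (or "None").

Legal Services Plan

Service from 2023-07-28 to Nov 2, 2023: 97 days.
Legal Services Plan — status full-time ✓; service 97 days ≥ 8 weeks (≈56 days) ✓; 37 hrs/wk ≥ 25 ✓ → eligible.
401(k) Plan — status full-time ✓ (not excluded); service 97 days ≥ 30 days ✓; dept Logistics ✗ → not eligible.
Long-Term Disability — status full-time ✓; service 97 days < 120 days ✗ → not eligible.
Meal Allowance — status full-time ✗ (requires part-time or seasonal) → not eligible.
Equity Grant Program — status full-time ✓ (not excluded); service 97 days < 5 years (≈1825 days) ✗ → not eligible.
Pet Insurance — status full-time ✓; service 97 days < 9 months (≈270 days) ✗ → not eligible.
Stock Purchase Plan — service 97 days < 1 year (≈365 days) ✗ → not eligible.
Dental Plan — service 97 days < 2 years (≈730 days) ✗ → not eligible.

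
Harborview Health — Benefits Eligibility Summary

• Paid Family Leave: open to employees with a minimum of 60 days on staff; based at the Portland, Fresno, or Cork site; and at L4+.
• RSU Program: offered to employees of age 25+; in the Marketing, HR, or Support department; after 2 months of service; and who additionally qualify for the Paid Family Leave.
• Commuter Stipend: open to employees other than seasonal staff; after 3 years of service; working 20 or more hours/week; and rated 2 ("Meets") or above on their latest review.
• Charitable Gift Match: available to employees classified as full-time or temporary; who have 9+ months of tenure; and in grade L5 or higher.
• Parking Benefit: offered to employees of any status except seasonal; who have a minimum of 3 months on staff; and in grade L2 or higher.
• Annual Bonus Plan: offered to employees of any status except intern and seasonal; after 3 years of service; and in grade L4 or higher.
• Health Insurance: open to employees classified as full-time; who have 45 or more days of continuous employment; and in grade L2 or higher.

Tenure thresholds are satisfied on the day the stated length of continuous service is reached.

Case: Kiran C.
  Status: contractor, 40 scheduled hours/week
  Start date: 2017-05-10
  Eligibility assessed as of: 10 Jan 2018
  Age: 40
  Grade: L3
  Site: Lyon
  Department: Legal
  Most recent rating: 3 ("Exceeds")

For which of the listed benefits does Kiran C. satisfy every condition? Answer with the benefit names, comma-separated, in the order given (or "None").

Service from 2017-05-10 to 10 Jan 2018: 245 days.
Paid Family Leave — service 245 days ≥ 60 days ✓; site Lyon ✗ (not Portland, Fresno, or Cork) → not eligible.
RSU Program — age 40 ≥ 25 ✓; dept Legal ✗ → not eligible.
Commuter Stipend — status contractor ✓ (not excluded); service 245 days < 3 years (≈1095 days) ✗ → not eligible.
Charitable Gift Match — status contractor ✗ (requires full-time or temporary) → not eligible.
Parking Benefit — status contractor ✓ (not excluded); service 245 days ≥ 3 months (≈90 days) ✓; grade L3 ≥ L2 ✓ → eligible.
Annual Bonus Plan — status contractor ✓ (not excluded); service 245 days < 3 years (≈1095 days) ✗ → not eligible.
Health Insurance — status contractor ✗ (requires full-time) → not eligible.

Parking Benefit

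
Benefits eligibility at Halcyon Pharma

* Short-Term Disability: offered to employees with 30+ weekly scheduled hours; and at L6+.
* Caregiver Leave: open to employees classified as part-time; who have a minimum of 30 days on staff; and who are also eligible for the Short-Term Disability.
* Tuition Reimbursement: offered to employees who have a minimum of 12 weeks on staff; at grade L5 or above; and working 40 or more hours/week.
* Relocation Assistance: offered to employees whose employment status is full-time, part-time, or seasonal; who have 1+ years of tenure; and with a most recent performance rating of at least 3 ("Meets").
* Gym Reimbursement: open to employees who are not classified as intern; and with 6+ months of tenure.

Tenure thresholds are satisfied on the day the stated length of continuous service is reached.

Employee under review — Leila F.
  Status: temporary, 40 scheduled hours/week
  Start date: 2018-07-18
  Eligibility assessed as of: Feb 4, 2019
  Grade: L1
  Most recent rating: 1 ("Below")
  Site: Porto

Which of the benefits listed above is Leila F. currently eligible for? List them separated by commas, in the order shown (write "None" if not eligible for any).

Gym Reimbursement

Service from 2018-07-18 to Feb 4, 2019: 201 days.
Short-Term Disability — 40 hrs/wk ≥ 30 ✓; grade L1 < L6 ✗ → not eligible.
Caregiver Leave — status temporary ✗ (requires part-time) → not eligible.
Tuition Reimbursement — service 201 days ≥ 12 weeks (≈84 days) ✓; grade L1 < L5 ✗ → not eligible.
Relocation Assistance — status temporary ✗ (requires full-time, part-time, or seasonal) → not eligible.
Gym Reimbursement — status temporary ✓ (not excluded); service 201 days ≥ 6 months (≈180 days) ✓ → eligible.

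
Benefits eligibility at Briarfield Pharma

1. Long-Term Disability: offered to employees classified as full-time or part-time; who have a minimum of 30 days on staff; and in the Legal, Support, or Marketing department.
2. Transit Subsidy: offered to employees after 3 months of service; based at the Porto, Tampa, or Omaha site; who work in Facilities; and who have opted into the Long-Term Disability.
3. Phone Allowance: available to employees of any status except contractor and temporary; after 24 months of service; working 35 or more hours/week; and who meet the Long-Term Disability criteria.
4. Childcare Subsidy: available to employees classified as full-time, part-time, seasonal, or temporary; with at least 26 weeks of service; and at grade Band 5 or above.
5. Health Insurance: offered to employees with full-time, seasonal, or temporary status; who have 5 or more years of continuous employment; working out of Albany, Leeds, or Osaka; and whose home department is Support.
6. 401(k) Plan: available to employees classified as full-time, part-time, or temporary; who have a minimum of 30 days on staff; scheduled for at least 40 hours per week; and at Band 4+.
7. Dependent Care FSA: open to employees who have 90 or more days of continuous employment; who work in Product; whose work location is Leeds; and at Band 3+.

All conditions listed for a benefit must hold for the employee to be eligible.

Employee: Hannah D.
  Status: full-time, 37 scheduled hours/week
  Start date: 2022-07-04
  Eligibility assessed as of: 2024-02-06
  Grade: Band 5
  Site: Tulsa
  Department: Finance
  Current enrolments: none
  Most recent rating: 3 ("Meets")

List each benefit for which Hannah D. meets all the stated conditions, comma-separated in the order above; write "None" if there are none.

Service from 2022-07-04 to 2024-02-06: 582 days.
Long-Term Disability — status full-time ✓; service 582 days ≥ 30 days ✓; dept Finance ✗ → not eligible.
Transit Subsidy — service 582 days ≥ 3 months (≈90 days) ✓; site Tulsa ✗ (not Porto, Tampa, or Omaha) → not eligible.
Phone Allowance — status full-time ✓ (not excluded); service 582 days < 24 months (≈720 days) ✗ → not eligible.
Childcare Subsidy — status full-time ✓; service 582 days ≥ 26 weeks (≈182 days) ✓; grade Band 5 ≥ Band 5 ✓ → eligible.
Health Insurance — status full-time ✓; service 582 days < 5 years (≈1825 days) ✗ → not eligible.
401(k) Plan — status full-time ✓; service 582 days ≥ 30 days ✓; 37 hrs/wk < 40 ✗ → not eligible.
Dependent Care FSA — service 582 days ≥ 90 days ✓; dept Finance ✗ → not eligible.

Childcare Subsidy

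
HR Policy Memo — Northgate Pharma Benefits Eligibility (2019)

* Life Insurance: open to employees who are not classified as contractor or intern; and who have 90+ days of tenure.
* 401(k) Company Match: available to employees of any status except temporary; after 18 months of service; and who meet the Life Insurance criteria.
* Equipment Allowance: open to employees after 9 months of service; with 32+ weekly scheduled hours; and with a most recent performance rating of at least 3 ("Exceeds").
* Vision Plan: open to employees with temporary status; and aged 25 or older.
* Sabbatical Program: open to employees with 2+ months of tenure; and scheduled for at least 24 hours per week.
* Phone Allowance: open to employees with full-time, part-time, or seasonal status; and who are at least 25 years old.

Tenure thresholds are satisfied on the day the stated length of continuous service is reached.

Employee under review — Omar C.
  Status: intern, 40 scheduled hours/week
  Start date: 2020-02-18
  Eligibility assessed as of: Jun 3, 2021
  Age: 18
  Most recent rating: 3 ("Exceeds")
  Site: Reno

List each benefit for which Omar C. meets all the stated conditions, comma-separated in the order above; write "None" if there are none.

Equipment Allowance, Sabbatical Program

Service from 2020-02-18 to Jun 3, 2021: 471 days.
Life Insurance — status intern ✗ (excluded) → not eligible.
401(k) Company Match — status intern ✓ (not excluded); service 471 days < 18 months (≈540 days) ✗ → not eligible.
Equipment Allowance — service 471 days ≥ 9 months (≈270 days) ✓; 40 hrs/wk ≥ 32 ✓; rating 3 ≥ 3 ✓ → eligible.
Vision Plan — status intern ✗ (requires temporary) → not eligible.
Sabbatical Program — service 471 days ≥ 2 months (≈60 days) ✓; 40 hrs/wk ≥ 24 ✓ → eligible.
Phone Allowance — status intern ✗ (requires full-time, part-time, or seasonal) → not eligible.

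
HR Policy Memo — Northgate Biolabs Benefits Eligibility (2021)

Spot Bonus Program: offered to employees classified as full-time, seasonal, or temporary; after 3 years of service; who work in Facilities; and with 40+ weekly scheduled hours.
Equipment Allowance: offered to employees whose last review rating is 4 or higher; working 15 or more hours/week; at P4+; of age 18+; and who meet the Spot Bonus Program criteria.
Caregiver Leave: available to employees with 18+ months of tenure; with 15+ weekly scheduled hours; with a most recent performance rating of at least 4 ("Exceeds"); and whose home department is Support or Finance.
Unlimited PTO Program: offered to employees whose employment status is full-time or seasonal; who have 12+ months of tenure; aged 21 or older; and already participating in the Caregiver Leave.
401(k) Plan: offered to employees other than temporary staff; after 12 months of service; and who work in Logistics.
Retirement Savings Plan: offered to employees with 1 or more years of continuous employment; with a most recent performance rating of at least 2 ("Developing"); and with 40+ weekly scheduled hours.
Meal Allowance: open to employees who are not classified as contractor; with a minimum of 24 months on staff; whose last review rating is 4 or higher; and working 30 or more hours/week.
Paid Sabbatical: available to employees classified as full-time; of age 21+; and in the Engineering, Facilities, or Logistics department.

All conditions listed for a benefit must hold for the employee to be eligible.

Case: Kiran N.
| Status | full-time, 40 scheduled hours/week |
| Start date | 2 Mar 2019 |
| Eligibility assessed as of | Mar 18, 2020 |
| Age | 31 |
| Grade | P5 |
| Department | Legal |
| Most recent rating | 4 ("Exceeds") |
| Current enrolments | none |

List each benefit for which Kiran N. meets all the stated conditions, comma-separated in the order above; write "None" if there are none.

Retirement Savings Plan

Service from 2 Mar 2019 to Mar 18, 2020: 382 days.
Spot Bonus Program — status full-time ✓; service 382 days < 3 years (≈1095 days) ✗ → not eligible.
Equipment Allowance — rating 4 ≥ 4 ✓; 40 hrs/wk ≥ 15 ✓; grade P5 ≥ P4 ✓; age 31 ≥ 18 ✓; not eligible for Spot Bonus Program ✗ → not eligible.
Caregiver Leave — service 382 days < 18 months (≈540 days) ✗ → not eligible.
Unlimited PTO Program — status full-time ✓; service 382 days ≥ 12 months (≈360 days) ✓; age 31 ≥ 21 ✓; not enrolled in Caregiver Leave ✗ → not eligible.
401(k) Plan — status full-time ✓ (not excluded); service 382 days ≥ 12 months (≈360 days) ✓; dept Legal ✗ → not eligible.
Retirement Savings Plan — service 382 days ≥ 1 year (≈365 days) ✓; rating 4 ≥ 2 ✓; 40 hrs/wk ≥ 40 ✓ → eligible.
Meal Allowance — status full-time ✓ (not excluded); service 382 days < 24 months (≈720 days) ✗ → not eligible.
Paid Sabbatical — status full-time ✓; age 31 ≥ 21 ✓; dept Legal ✗ → not eligible.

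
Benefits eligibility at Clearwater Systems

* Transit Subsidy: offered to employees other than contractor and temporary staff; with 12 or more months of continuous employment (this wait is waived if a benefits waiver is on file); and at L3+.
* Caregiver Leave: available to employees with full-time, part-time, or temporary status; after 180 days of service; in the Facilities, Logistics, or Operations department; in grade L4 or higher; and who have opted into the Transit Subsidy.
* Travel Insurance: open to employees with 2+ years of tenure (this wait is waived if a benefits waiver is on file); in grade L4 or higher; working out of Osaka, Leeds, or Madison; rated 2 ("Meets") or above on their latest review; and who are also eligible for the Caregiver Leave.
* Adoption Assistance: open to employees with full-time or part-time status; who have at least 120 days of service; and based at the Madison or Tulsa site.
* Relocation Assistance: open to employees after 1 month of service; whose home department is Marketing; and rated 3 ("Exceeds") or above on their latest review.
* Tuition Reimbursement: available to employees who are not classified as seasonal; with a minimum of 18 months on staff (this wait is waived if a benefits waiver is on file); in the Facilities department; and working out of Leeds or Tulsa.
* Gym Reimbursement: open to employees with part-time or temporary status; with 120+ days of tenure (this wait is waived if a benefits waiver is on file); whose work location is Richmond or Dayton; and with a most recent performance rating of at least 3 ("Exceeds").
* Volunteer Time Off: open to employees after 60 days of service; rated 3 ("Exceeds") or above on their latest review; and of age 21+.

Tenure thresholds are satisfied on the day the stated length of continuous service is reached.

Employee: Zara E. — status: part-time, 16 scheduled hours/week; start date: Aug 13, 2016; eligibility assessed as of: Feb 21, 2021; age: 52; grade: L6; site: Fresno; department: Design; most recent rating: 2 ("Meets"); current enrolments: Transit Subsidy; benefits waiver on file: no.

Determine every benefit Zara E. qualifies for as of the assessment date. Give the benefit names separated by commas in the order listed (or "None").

Service from Aug 13, 2016 to Feb 21, 2021: 1653 days.
Transit Subsidy — status part-time ✓ (not excluded); no waiver, service 1653 days ≥ 12 months (≈360 days) ✓; grade L6 ≥ L3 ✓ → eligible.
Caregiver Leave — status part-time ✓; service 1653 days ≥ 180 days ✓; dept Design ✗ → not eligible.
Travel Insurance — no waiver, service 1653 days ≥ 2 years (≈730 days) ✓; grade L6 ≥ L4 ✓; site Fresno ✗ (not Osaka, Leeds, or Madison) → not eligible.
Adoption Assistance — status part-time ✓; service 1653 days ≥ 120 days ✓; site Fresno ✗ (not Madison or Tulsa) → not eligible.
Relocation Assistance — service 1653 days ≥ 1 month (≈30 days) ✓; dept Design ✗ → not eligible.
Tuition Reimbursement — status part-time ✓ (not excluded); no waiver, service 1653 days ≥ 18 months (≈540 days) ✓; dept Design ✗ → not eligible.
Gym Reimbursement — status part-time ✓; no waiver, service 1653 days ≥ 120 days ✓; site Fresno ✗ (not Richmond or Dayton) → not eligible.
Volunteer Time Off — service 1653 days ≥ 60 days ✓; rating 2 < 3 ✗ → not eligible.

Transit Subsidy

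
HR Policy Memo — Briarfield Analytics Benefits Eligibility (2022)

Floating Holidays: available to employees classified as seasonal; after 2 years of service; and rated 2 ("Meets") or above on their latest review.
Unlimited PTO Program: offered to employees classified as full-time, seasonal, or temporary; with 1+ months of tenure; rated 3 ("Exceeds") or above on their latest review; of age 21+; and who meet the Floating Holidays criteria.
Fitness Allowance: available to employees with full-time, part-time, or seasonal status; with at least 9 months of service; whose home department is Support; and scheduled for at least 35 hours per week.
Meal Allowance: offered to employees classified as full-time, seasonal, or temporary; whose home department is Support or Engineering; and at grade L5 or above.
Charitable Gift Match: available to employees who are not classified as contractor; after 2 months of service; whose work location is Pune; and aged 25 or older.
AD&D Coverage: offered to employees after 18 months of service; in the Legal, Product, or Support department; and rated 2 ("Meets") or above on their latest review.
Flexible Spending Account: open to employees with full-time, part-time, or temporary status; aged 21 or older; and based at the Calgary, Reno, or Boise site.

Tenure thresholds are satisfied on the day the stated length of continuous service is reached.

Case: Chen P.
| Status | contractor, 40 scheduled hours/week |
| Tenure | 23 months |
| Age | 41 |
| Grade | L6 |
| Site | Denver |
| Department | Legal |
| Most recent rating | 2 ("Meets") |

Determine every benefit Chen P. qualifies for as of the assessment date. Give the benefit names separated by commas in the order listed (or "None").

AD&D Coverage

Floating Holidays — status contractor ✗ (requires seasonal) → not eligible.
Unlimited PTO Program — status contractor ✗ (requires full-time, seasonal, or temporary) → not eligible.
Fitness Allowance — status contractor ✗ (requires full-time, part-time, or seasonal) → not eligible.
Meal Allowance — status contractor ✗ (requires full-time, seasonal, or temporary) → not eligible.
Charitable Gift Match — status contractor ✗ (excluded) → not eligible.
AD&D Coverage — service 23 months ≥ 18 months ✓; dept Legal ✓; rating 2 ≥ 2 ✓ → eligible.
Flexible Spending Account — status contractor ✗ (requires full-time, part-time, or temporary) → not eligible.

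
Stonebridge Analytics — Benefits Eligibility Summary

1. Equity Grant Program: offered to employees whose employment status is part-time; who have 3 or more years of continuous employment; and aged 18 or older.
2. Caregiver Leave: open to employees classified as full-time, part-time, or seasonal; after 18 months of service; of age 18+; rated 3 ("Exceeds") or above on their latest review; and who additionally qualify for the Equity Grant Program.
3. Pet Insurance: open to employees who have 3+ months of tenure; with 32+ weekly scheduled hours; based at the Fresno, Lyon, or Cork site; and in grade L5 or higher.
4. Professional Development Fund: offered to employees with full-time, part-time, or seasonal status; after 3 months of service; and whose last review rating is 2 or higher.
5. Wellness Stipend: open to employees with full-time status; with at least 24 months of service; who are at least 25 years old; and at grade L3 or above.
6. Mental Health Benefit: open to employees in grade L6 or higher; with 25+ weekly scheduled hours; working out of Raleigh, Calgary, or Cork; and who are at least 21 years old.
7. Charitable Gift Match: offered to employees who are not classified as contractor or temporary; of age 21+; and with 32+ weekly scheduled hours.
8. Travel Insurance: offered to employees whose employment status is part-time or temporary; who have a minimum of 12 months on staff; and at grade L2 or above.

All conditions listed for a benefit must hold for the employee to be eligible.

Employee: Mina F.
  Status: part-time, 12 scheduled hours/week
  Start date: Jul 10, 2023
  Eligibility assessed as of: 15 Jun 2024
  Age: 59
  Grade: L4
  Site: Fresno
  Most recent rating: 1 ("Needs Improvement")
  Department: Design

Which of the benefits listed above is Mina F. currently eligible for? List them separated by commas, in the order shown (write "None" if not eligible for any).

Service from Jul 10, 2023 to 15 Jun 2024: 341 days.
Equity Grant Program — status part-time ✓; service 341 days < 3 years (≈1095 days) ✗ → not eligible.
Caregiver Leave — status part-time ✓; service 341 days < 18 months (≈540 days) ✗ → not eligible.
Pet Insurance — service 341 days ≥ 3 months (≈90 days) ✓; 12 hrs/wk < 32 ✗ → not eligible.
Professional Development Fund — status part-time ✓; service 341 days ≥ 3 months (≈90 days) ✓; rating 1 < 2 ✗ → not eligible.
Wellness Stipend — status part-time ✗ (requires full-time) → not eligible.
Mental Health Benefit — grade L4 < L6 ✗ → not eligible.
Charitable Gift Match — status part-time ✓ (not excluded); age 59 ≥ 21 ✓; 12 hrs/wk < 32 ✗ → not eligible.
Travel Insurance — status part-time ✓; service 341 days < 12 months (≈360 days) ✗ → not eligible.

None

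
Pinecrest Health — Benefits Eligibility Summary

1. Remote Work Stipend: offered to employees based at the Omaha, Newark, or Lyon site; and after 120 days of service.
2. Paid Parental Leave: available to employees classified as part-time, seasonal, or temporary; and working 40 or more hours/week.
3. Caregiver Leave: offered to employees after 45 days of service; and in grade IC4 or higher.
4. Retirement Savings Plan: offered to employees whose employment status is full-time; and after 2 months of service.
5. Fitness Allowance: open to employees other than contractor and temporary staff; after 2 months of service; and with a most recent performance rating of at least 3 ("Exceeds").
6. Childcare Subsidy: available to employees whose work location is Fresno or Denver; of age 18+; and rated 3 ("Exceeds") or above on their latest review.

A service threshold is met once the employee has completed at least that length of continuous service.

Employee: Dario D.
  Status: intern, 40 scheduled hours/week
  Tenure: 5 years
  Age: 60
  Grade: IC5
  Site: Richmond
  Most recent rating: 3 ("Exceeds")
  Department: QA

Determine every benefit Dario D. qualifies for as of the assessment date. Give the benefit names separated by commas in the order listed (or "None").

Caregiver Leave, Fitness Allowance

Remote Work Stipend — site Richmond ✗ (not Omaha, Newark, or Lyon) → not eligible.
Paid Parental Leave — status intern ✗ (requires part-time, seasonal, or temporary) → not eligible.
Caregiver Leave — service 5 years ≥ 45 days ✓; grade IC5 ≥ IC4 ✓ → eligible.
Retirement Savings Plan — status intern ✗ (requires full-time) → not eligible.
Fitness Allowance — status intern ✓ (not excluded); service 5 years ≥ 2 months (≈60 days) ✓; rating 3 ≥ 3 ✓ → eligible.
Childcare Subsidy — site Richmond ✗ (not Fresno or Denver) → not eligible.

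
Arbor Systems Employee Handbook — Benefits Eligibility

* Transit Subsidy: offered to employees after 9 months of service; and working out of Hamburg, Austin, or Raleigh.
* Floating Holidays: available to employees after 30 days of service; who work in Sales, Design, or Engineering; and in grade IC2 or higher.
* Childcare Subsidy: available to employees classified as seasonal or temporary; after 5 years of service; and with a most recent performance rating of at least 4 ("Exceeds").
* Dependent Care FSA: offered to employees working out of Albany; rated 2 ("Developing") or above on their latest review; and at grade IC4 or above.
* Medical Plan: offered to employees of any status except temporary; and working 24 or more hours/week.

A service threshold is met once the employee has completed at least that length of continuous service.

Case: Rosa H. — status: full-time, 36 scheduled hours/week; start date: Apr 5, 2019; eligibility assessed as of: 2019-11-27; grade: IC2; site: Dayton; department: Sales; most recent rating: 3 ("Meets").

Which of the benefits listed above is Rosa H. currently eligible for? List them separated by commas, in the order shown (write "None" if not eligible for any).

Floating Holidays, Medical Plan

Service from Apr 5, 2019 to 2019-11-27: 236 days.
Transit Subsidy — service 236 days < 9 months (≈270 days) ✗ → not eligible.
Floating Holidays — service 236 days ≥ 30 days ✓; dept Sales ✓; grade IC2 ≥ IC2 ✓ → eligible.
Childcare Subsidy — status full-time ✗ (requires seasonal or temporary) → not eligible.
Dependent Care FSA — site Dayton ✗ (not Albany) → not eligible.
Medical Plan — status full-time ✓ (not excluded); 36 hrs/wk ≥ 24 ✓ → eligible.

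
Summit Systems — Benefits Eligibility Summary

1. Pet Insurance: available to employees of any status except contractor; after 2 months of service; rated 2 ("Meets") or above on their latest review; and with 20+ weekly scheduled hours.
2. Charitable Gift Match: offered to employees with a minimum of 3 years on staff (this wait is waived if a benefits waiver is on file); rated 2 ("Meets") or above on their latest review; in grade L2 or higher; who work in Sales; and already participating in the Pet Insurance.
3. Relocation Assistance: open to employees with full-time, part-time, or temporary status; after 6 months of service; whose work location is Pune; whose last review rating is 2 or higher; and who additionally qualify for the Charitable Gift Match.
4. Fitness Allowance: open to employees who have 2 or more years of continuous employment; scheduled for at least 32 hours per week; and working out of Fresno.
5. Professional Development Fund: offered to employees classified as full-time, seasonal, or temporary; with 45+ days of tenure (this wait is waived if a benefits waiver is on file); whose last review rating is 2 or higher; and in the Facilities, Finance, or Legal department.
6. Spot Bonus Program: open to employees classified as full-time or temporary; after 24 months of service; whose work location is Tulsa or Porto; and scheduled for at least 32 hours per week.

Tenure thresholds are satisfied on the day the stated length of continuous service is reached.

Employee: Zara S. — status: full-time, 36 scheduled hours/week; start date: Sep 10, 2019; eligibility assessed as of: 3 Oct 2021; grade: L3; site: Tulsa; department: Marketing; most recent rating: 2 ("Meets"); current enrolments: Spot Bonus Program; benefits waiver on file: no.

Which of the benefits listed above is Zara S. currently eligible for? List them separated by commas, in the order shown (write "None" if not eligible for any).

Service from Sep 10, 2019 to 3 Oct 2021: 754 days.
Pet Insurance — status full-time ✓ (not excluded); service 754 days ≥ 2 months (≈60 days) ✓; rating 2 ≥ 2 ✓; 36 hrs/wk ≥ 20 ✓ → eligible.
Charitable Gift Match — no waiver, service 754 days < 3 years (≈1095 days) ✗ → not eligible.
Relocation Assistance — status full-time ✓; service 754 days ≥ 6 months (≈180 days) ✓; site Tulsa ✗ (not Pune) → not eligible.
Fitness Allowance — service 754 days ≥ 2 years (≈730 days) ✓; 36 hrs/wk ≥ 32 ✓; site Tulsa ✗ (not Fresno) → not eligible.
Professional Development Fund — status full-time ✓; no waiver, service 754 days ≥ 45 days ✓; rating 2 ≥ 2 ✓; dept Marketing ✗ → not eligible.
Spot Bonus Program — status full-time ✓; service 754 days ≥ 24 months (≈720 days) ✓; site Tulsa ✓; 36 hrs/wk ≥ 32 ✓ → eligible.

Pet Insurance, Spot Bonus Program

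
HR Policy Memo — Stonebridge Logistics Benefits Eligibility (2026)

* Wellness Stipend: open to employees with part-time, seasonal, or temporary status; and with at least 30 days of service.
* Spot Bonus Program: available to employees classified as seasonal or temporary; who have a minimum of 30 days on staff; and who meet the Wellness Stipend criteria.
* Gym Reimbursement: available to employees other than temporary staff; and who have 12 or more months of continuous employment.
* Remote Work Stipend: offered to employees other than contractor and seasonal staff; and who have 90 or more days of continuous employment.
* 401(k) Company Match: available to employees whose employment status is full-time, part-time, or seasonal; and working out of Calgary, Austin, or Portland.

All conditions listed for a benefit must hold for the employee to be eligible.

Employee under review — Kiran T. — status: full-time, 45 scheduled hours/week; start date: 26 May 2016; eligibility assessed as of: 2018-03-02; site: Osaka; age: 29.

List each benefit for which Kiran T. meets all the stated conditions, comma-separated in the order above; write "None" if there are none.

Service from 26 May 2016 to 2018-03-02: 645 days.
Wellness Stipend — status full-time ✗ (requires part-time, seasonal, or temporary) → not eligible.
Spot Bonus Program — status full-time ✗ (requires seasonal or temporary) → not eligible.
Gym Reimbursement — status full-time ✓ (not excluded); service 645 days ≥ 12 months (≈360 days) ✓ → eligible.
Remote Work Stipend — status full-time ✓ (not excluded); service 645 days ≥ 90 days ✓ → eligible.
401(k) Company Match — status full-time ✓; site Osaka ✗ (not Calgary, Austin, or Portland) → not eligible.

Gym Reimbursement, Remote Work Stipend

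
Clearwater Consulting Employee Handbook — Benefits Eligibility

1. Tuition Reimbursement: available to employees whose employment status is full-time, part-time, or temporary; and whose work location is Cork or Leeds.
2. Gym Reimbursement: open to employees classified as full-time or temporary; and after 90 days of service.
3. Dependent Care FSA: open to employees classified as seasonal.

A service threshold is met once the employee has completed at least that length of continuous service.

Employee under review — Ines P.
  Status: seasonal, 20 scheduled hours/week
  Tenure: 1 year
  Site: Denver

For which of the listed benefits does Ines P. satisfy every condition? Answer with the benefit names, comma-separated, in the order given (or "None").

Dependent Care FSA

Tuition Reimbursement — status seasonal ✗ (requires full-time, part-time, or temporary) → not eligible.
Gym Reimbursement — status seasonal ✗ (requires full-time or temporary) → not eligible.
Dependent Care FSA — status seasonal ✓ → eligible.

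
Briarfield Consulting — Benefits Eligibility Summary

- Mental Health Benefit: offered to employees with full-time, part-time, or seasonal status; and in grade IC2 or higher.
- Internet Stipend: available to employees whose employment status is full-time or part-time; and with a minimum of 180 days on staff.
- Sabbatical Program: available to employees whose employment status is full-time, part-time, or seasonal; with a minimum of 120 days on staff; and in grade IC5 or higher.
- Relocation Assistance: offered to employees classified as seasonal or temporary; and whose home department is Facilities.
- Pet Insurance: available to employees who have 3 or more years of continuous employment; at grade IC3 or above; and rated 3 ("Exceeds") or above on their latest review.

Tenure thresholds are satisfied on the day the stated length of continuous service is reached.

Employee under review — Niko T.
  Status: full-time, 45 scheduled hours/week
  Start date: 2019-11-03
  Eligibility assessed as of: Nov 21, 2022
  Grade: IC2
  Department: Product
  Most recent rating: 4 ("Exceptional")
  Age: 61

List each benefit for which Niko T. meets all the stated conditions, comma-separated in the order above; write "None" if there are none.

Mental Health Benefit, Internet Stipend

Service from 2019-11-03 to Nov 21, 2022: 1114 days.
Mental Health Benefit — status full-time ✓; grade IC2 ≥ IC2 ✓ → eligible.
Internet Stipend — status full-time ✓; service 1114 days ≥ 180 days ✓ → eligible.
Sabbatical Program — status full-time ✓; service 1114 days ≥ 120 days ✓; grade IC2 < IC5 ✗ → not eligible.
Relocation Assistance — status full-time ✗ (requires seasonal or temporary) → not eligible.
Pet Insurance — service 1114 days ≥ 3 years (≈1095 days) ✓; grade IC2 < IC3 ✗ → not eligible.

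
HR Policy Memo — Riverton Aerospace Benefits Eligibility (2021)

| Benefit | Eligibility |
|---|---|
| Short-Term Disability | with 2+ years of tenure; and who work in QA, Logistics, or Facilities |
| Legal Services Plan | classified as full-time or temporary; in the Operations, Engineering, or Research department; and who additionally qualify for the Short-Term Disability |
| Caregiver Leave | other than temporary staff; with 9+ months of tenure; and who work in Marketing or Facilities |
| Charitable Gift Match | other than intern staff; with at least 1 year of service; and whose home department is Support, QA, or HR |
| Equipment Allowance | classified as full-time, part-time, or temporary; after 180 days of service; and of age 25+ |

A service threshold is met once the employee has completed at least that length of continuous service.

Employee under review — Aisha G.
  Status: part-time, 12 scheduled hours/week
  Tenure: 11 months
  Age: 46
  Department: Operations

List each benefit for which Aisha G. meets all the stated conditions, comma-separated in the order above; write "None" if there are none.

Short-Term Disability — service 11 months < 2 years (≈730 days) ✗ → not eligible.
Legal Services Plan — status part-time ✗ (requires full-time or temporary) → not eligible.
Caregiver Leave — status part-time ✓ (not excluded); service 11 months ≥ 9 months ✓; dept Operations ✗ → not eligible.
Charitable Gift Match — status part-time ✓ (not excluded); service 11 months < 1 year (≈365 days) ✗ → not eligible.
Equipment Allowance — status part-time ✓; service 11 months ≥ 180 days ✓; age 46 ≥ 25 ✓ → eligible.

Equipment Allowance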